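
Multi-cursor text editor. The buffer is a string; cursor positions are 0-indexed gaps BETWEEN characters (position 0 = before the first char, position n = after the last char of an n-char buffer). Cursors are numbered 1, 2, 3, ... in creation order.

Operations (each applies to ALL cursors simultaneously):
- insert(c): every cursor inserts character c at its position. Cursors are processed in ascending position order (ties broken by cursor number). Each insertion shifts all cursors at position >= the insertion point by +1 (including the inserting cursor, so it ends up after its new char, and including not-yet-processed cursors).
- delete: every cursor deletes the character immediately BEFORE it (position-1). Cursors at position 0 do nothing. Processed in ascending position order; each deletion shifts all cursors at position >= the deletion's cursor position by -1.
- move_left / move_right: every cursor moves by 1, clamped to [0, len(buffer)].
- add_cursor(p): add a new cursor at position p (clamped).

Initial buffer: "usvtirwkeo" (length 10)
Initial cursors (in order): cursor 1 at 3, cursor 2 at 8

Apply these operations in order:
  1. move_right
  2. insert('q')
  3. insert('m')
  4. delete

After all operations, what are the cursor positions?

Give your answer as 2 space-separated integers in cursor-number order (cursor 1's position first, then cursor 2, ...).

After op 1 (move_right): buffer="usvtirwkeo" (len 10), cursors c1@4 c2@9, authorship ..........
After op 2 (insert('q')): buffer="usvtqirwkeqo" (len 12), cursors c1@5 c2@11, authorship ....1.....2.
After op 3 (insert('m')): buffer="usvtqmirwkeqmo" (len 14), cursors c1@6 c2@13, authorship ....11.....22.
After op 4 (delete): buffer="usvtqirwkeqo" (len 12), cursors c1@5 c2@11, authorship ....1.....2.

Answer: 5 11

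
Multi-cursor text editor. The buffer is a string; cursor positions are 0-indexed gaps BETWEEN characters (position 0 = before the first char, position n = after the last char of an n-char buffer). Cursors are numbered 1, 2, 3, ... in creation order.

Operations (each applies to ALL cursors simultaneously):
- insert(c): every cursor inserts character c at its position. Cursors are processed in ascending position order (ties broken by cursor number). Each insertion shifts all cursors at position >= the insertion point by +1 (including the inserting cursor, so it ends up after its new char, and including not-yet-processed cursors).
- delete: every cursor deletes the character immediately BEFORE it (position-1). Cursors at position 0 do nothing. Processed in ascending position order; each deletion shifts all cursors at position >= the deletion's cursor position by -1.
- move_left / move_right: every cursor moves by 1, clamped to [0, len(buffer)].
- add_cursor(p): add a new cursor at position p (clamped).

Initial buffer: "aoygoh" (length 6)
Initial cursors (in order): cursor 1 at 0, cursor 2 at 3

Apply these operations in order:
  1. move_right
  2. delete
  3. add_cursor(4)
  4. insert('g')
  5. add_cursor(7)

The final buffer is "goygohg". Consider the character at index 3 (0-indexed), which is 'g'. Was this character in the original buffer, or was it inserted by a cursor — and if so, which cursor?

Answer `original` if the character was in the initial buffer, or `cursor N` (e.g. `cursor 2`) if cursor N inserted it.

Answer: cursor 2

Derivation:
After op 1 (move_right): buffer="aoygoh" (len 6), cursors c1@1 c2@4, authorship ......
After op 2 (delete): buffer="oyoh" (len 4), cursors c1@0 c2@2, authorship ....
After op 3 (add_cursor(4)): buffer="oyoh" (len 4), cursors c1@0 c2@2 c3@4, authorship ....
After op 4 (insert('g')): buffer="goygohg" (len 7), cursors c1@1 c2@4 c3@7, authorship 1..2..3
After op 5 (add_cursor(7)): buffer="goygohg" (len 7), cursors c1@1 c2@4 c3@7 c4@7, authorship 1..2..3
Authorship (.=original, N=cursor N): 1 . . 2 . . 3
Index 3: author = 2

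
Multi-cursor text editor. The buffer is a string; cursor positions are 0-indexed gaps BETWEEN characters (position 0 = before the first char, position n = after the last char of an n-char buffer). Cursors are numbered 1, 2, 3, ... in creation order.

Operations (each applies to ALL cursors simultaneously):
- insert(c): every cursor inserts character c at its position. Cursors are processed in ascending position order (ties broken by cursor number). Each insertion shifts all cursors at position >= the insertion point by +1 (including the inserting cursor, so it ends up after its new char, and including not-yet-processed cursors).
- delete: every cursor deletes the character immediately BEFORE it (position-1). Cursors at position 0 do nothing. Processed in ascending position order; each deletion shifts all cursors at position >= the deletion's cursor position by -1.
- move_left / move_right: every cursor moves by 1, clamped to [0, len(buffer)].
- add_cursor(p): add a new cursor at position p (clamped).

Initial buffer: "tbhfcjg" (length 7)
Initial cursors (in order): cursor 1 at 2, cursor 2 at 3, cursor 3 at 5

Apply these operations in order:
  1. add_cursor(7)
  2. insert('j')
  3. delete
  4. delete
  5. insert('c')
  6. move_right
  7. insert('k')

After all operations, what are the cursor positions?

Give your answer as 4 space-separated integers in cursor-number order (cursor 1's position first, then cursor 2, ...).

Answer: 6 6 9 11

Derivation:
After op 1 (add_cursor(7)): buffer="tbhfcjg" (len 7), cursors c1@2 c2@3 c3@5 c4@7, authorship .......
After op 2 (insert('j')): buffer="tbjhjfcjjgj" (len 11), cursors c1@3 c2@5 c3@8 c4@11, authorship ..1.2..3..4
After op 3 (delete): buffer="tbhfcjg" (len 7), cursors c1@2 c2@3 c3@5 c4@7, authorship .......
After op 4 (delete): buffer="tfj" (len 3), cursors c1@1 c2@1 c3@2 c4@3, authorship ...
After op 5 (insert('c')): buffer="tccfcjc" (len 7), cursors c1@3 c2@3 c3@5 c4@7, authorship .12.3.4
After op 6 (move_right): buffer="tccfcjc" (len 7), cursors c1@4 c2@4 c3@6 c4@7, authorship .12.3.4
After op 7 (insert('k')): buffer="tccfkkcjkck" (len 11), cursors c1@6 c2@6 c3@9 c4@11, authorship .12.123.344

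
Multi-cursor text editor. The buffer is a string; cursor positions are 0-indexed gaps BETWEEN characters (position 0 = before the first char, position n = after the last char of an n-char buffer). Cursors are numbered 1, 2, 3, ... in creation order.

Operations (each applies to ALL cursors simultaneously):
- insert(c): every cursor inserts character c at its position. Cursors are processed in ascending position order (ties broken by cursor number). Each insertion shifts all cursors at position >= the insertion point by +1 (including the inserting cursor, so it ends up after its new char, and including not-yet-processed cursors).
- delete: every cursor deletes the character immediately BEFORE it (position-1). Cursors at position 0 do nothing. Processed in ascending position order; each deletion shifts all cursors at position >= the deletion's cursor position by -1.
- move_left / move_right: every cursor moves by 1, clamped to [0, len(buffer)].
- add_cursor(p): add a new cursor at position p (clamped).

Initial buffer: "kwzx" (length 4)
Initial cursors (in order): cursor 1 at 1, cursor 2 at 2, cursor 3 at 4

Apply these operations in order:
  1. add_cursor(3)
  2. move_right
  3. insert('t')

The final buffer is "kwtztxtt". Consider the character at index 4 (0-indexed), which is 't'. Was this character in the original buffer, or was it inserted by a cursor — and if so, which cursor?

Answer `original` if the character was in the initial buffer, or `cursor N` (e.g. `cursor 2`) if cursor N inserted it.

Answer: cursor 2

Derivation:
After op 1 (add_cursor(3)): buffer="kwzx" (len 4), cursors c1@1 c2@2 c4@3 c3@4, authorship ....
After op 2 (move_right): buffer="kwzx" (len 4), cursors c1@2 c2@3 c3@4 c4@4, authorship ....
After op 3 (insert('t')): buffer="kwtztxtt" (len 8), cursors c1@3 c2@5 c3@8 c4@8, authorship ..1.2.34
Authorship (.=original, N=cursor N): . . 1 . 2 . 3 4
Index 4: author = 2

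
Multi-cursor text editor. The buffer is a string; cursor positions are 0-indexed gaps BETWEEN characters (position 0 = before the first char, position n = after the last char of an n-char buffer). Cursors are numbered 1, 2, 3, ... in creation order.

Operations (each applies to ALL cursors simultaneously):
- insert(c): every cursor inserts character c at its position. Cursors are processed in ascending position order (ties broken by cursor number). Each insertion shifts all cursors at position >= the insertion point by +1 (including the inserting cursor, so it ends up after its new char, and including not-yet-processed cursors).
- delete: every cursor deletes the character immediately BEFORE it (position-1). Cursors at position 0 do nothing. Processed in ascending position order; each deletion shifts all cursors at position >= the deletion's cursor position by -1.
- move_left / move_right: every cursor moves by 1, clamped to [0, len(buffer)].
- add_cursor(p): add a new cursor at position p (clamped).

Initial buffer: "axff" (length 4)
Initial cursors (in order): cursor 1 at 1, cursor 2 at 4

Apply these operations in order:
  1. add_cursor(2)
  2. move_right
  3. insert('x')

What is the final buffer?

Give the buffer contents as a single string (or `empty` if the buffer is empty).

After op 1 (add_cursor(2)): buffer="axff" (len 4), cursors c1@1 c3@2 c2@4, authorship ....
After op 2 (move_right): buffer="axff" (len 4), cursors c1@2 c3@3 c2@4, authorship ....
After op 3 (insert('x')): buffer="axxfxfx" (len 7), cursors c1@3 c3@5 c2@7, authorship ..1.3.2

Answer: axxfxfx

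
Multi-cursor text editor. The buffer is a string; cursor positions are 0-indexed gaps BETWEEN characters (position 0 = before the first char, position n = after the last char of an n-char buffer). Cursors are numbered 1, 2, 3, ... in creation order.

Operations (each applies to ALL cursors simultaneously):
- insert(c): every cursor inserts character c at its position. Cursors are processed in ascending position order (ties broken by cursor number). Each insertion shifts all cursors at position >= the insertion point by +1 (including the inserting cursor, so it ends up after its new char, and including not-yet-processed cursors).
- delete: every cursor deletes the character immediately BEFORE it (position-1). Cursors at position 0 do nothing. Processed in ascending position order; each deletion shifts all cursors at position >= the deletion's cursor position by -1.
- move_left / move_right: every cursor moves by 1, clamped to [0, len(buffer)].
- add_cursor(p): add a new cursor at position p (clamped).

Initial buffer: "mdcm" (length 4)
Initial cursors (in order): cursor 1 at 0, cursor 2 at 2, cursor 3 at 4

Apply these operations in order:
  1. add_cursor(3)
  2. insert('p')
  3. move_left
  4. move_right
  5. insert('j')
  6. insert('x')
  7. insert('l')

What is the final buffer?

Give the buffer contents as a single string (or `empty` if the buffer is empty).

Answer: pjxlmdpjxlcpjxlmpjxl

Derivation:
After op 1 (add_cursor(3)): buffer="mdcm" (len 4), cursors c1@0 c2@2 c4@3 c3@4, authorship ....
After op 2 (insert('p')): buffer="pmdpcpmp" (len 8), cursors c1@1 c2@4 c4@6 c3@8, authorship 1..2.4.3
After op 3 (move_left): buffer="pmdpcpmp" (len 8), cursors c1@0 c2@3 c4@5 c3@7, authorship 1..2.4.3
After op 4 (move_right): buffer="pmdpcpmp" (len 8), cursors c1@1 c2@4 c4@6 c3@8, authorship 1..2.4.3
After op 5 (insert('j')): buffer="pjmdpjcpjmpj" (len 12), cursors c1@2 c2@6 c4@9 c3@12, authorship 11..22.44.33
After op 6 (insert('x')): buffer="pjxmdpjxcpjxmpjx" (len 16), cursors c1@3 c2@8 c4@12 c3@16, authorship 111..222.444.333
After op 7 (insert('l')): buffer="pjxlmdpjxlcpjxlmpjxl" (len 20), cursors c1@4 c2@10 c4@15 c3@20, authorship 1111..2222.4444.3333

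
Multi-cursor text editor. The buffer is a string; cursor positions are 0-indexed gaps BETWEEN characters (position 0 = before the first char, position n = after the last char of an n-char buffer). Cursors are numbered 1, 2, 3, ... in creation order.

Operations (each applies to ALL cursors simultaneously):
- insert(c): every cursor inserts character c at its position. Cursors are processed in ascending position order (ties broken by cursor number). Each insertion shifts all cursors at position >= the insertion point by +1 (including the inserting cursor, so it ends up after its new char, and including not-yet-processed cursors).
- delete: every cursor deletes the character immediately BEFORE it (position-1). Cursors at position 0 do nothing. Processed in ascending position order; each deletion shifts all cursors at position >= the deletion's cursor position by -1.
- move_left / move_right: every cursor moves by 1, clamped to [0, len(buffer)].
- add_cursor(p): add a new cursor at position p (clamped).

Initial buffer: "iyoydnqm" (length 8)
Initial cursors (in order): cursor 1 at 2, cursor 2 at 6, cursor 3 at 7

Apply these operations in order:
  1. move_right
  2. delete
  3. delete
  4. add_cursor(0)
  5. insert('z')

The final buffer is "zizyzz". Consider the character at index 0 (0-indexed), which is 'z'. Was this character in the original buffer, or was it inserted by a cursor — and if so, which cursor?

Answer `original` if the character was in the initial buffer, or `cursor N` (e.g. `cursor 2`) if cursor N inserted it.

Answer: cursor 4

Derivation:
After op 1 (move_right): buffer="iyoydnqm" (len 8), cursors c1@3 c2@7 c3@8, authorship ........
After op 2 (delete): buffer="iyydn" (len 5), cursors c1@2 c2@5 c3@5, authorship .....
After op 3 (delete): buffer="iy" (len 2), cursors c1@1 c2@2 c3@2, authorship ..
After op 4 (add_cursor(0)): buffer="iy" (len 2), cursors c4@0 c1@1 c2@2 c3@2, authorship ..
After op 5 (insert('z')): buffer="zizyzz" (len 6), cursors c4@1 c1@3 c2@6 c3@6, authorship 4.1.23
Authorship (.=original, N=cursor N): 4 . 1 . 2 3
Index 0: author = 4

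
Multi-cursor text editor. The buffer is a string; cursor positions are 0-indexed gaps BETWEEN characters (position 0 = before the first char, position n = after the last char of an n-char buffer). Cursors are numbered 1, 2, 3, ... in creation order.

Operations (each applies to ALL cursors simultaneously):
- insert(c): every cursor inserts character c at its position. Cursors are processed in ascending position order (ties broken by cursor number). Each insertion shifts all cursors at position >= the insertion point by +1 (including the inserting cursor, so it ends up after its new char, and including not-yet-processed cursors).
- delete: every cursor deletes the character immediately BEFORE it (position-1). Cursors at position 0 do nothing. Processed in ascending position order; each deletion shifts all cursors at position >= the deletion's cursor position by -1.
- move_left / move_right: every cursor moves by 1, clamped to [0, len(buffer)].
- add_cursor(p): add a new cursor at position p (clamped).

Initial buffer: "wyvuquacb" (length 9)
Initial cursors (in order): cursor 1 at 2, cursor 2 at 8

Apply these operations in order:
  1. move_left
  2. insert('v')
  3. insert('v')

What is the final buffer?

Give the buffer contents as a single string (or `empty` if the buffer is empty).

Answer: wvvyvuquavvcb

Derivation:
After op 1 (move_left): buffer="wyvuquacb" (len 9), cursors c1@1 c2@7, authorship .........
After op 2 (insert('v')): buffer="wvyvuquavcb" (len 11), cursors c1@2 c2@9, authorship .1......2..
After op 3 (insert('v')): buffer="wvvyvuquavvcb" (len 13), cursors c1@3 c2@11, authorship .11......22..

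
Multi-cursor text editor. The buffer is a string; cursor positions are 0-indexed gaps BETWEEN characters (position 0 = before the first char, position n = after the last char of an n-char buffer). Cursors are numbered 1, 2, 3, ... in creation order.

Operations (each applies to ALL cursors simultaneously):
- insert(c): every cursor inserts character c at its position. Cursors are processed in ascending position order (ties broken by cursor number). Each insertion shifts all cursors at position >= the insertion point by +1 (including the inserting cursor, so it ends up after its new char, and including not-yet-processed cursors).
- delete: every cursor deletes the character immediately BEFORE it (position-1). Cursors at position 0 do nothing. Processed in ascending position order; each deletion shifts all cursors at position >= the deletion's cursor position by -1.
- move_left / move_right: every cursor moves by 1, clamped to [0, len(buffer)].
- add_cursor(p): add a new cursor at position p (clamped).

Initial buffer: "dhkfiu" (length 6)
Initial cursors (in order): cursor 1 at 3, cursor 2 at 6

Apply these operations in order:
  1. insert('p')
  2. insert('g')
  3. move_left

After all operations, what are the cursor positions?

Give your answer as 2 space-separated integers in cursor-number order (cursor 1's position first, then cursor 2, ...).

Answer: 4 9

Derivation:
After op 1 (insert('p')): buffer="dhkpfiup" (len 8), cursors c1@4 c2@8, authorship ...1...2
After op 2 (insert('g')): buffer="dhkpgfiupg" (len 10), cursors c1@5 c2@10, authorship ...11...22
After op 3 (move_left): buffer="dhkpgfiupg" (len 10), cursors c1@4 c2@9, authorship ...11...22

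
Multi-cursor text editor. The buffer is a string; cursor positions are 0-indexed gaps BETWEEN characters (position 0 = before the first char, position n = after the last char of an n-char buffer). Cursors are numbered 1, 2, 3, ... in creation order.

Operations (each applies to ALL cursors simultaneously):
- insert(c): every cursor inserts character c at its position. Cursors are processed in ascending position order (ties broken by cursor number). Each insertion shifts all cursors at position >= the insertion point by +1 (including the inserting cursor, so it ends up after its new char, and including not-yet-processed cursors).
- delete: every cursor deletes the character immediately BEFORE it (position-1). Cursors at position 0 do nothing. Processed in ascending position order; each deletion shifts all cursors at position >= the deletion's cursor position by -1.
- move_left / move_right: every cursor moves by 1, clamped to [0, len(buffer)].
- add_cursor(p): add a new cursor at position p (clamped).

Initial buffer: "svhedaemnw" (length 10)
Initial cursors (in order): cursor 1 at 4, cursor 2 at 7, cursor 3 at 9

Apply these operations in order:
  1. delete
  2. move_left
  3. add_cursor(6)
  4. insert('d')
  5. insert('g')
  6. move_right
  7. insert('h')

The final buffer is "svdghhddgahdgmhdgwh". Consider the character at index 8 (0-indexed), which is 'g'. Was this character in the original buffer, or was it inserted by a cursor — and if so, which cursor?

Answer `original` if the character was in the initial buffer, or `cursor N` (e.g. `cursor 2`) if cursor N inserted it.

Answer: cursor 2

Derivation:
After op 1 (delete): buffer="svhdamw" (len 7), cursors c1@3 c2@5 c3@6, authorship .......
After op 2 (move_left): buffer="svhdamw" (len 7), cursors c1@2 c2@4 c3@5, authorship .......
After op 3 (add_cursor(6)): buffer="svhdamw" (len 7), cursors c1@2 c2@4 c3@5 c4@6, authorship .......
After op 4 (insert('d')): buffer="svdhddadmdw" (len 11), cursors c1@3 c2@6 c3@8 c4@10, authorship ..1..2.3.4.
After op 5 (insert('g')): buffer="svdghddgadgmdgw" (len 15), cursors c1@4 c2@8 c3@11 c4@14, authorship ..11..22.33.44.
After op 6 (move_right): buffer="svdghddgadgmdgw" (len 15), cursors c1@5 c2@9 c3@12 c4@15, authorship ..11..22.33.44.
After op 7 (insert('h')): buffer="svdghhddgahdgmhdgwh" (len 19), cursors c1@6 c2@11 c3@15 c4@19, authorship ..11.1.22.233.344.4
Authorship (.=original, N=cursor N): . . 1 1 . 1 . 2 2 . 2 3 3 . 3 4 4 . 4
Index 8: author = 2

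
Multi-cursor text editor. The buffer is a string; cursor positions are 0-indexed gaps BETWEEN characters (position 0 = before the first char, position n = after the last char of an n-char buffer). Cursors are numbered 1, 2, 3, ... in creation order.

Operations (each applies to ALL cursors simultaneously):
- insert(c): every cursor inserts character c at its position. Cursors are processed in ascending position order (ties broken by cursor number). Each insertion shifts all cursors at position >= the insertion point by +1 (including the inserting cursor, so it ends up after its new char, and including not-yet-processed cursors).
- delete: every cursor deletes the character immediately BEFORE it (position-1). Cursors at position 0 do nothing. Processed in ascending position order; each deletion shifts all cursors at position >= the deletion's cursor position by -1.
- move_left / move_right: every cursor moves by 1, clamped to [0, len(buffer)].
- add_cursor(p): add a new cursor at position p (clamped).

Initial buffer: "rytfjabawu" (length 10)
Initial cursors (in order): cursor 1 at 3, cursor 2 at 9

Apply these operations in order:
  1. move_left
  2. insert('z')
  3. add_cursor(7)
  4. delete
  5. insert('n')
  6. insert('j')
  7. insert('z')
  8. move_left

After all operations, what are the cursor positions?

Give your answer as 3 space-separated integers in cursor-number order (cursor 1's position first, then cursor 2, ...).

After op 1 (move_left): buffer="rytfjabawu" (len 10), cursors c1@2 c2@8, authorship ..........
After op 2 (insert('z')): buffer="ryztfjabazwu" (len 12), cursors c1@3 c2@10, authorship ..1......2..
After op 3 (add_cursor(7)): buffer="ryztfjabazwu" (len 12), cursors c1@3 c3@7 c2@10, authorship ..1......2..
After op 4 (delete): buffer="rytfjbawu" (len 9), cursors c1@2 c3@5 c2@7, authorship .........
After op 5 (insert('n')): buffer="ryntfjnbanwu" (len 12), cursors c1@3 c3@7 c2@10, authorship ..1...3..2..
After op 6 (insert('j')): buffer="rynjtfjnjbanjwu" (len 15), cursors c1@4 c3@9 c2@13, authorship ..11...33..22..
After op 7 (insert('z')): buffer="rynjztfjnjzbanjzwu" (len 18), cursors c1@5 c3@11 c2@16, authorship ..111...333..222..
After op 8 (move_left): buffer="rynjztfjnjzbanjzwu" (len 18), cursors c1@4 c3@10 c2@15, authorship ..111...333..222..

Answer: 4 15 10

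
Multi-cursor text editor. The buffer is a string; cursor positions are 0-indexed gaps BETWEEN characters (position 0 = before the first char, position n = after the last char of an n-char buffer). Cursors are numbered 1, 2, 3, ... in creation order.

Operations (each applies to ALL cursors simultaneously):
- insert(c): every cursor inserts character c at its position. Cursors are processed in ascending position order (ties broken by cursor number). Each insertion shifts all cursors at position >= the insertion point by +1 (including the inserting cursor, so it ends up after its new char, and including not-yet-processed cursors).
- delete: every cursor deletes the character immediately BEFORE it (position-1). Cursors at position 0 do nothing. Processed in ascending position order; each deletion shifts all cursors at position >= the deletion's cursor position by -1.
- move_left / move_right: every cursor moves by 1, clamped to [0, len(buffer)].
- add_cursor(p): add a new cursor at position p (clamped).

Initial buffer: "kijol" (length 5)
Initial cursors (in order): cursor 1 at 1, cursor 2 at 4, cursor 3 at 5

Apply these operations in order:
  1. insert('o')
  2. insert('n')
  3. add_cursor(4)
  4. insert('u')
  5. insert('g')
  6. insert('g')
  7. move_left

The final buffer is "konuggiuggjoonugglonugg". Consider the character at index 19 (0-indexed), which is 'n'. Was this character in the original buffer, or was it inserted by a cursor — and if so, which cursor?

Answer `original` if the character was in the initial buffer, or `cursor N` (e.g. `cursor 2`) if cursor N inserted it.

After op 1 (insert('o')): buffer="koijoolo" (len 8), cursors c1@2 c2@6 c3@8, authorship .1...2.3
After op 2 (insert('n')): buffer="konijoonlon" (len 11), cursors c1@3 c2@8 c3@11, authorship .11...22.33
After op 3 (add_cursor(4)): buffer="konijoonlon" (len 11), cursors c1@3 c4@4 c2@8 c3@11, authorship .11...22.33
After op 4 (insert('u')): buffer="konuiujoonulonu" (len 15), cursors c1@4 c4@6 c2@11 c3@15, authorship .111.4..222.333
After op 5 (insert('g')): buffer="konugiugjoonuglonug" (len 19), cursors c1@5 c4@8 c2@14 c3@19, authorship .1111.44..2222.3333
After op 6 (insert('g')): buffer="konuggiuggjoonugglonugg" (len 23), cursors c1@6 c4@10 c2@17 c3@23, authorship .11111.444..22222.33333
After op 7 (move_left): buffer="konuggiuggjoonugglonugg" (len 23), cursors c1@5 c4@9 c2@16 c3@22, authorship .11111.444..22222.33333
Authorship (.=original, N=cursor N): . 1 1 1 1 1 . 4 4 4 . . 2 2 2 2 2 . 3 3 3 3 3
Index 19: author = 3

Answer: cursor 3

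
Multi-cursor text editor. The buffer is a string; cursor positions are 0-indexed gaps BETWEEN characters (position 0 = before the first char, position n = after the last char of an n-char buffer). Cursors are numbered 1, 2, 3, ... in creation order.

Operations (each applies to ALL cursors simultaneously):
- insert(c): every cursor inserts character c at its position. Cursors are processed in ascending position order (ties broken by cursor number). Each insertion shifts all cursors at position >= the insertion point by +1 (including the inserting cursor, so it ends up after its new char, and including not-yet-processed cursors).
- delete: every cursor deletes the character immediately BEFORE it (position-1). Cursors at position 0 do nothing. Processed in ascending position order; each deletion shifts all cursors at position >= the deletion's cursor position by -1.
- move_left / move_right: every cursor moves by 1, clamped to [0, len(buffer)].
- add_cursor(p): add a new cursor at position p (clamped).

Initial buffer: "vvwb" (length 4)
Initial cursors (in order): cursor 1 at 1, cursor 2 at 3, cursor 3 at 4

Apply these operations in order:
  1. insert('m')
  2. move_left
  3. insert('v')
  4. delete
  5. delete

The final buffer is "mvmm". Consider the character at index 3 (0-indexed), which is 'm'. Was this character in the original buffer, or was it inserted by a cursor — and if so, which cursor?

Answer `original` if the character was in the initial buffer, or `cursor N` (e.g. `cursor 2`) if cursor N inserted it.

After op 1 (insert('m')): buffer="vmvwmbm" (len 7), cursors c1@2 c2@5 c3@7, authorship .1..2.3
After op 2 (move_left): buffer="vmvwmbm" (len 7), cursors c1@1 c2@4 c3@6, authorship .1..2.3
After op 3 (insert('v')): buffer="vvmvwvmbvm" (len 10), cursors c1@2 c2@6 c3@9, authorship .11..22.33
After op 4 (delete): buffer="vmvwmbm" (len 7), cursors c1@1 c2@4 c3@6, authorship .1..2.3
After op 5 (delete): buffer="mvmm" (len 4), cursors c1@0 c2@2 c3@3, authorship 1.23
Authorship (.=original, N=cursor N): 1 . 2 3
Index 3: author = 3

Answer: cursor 3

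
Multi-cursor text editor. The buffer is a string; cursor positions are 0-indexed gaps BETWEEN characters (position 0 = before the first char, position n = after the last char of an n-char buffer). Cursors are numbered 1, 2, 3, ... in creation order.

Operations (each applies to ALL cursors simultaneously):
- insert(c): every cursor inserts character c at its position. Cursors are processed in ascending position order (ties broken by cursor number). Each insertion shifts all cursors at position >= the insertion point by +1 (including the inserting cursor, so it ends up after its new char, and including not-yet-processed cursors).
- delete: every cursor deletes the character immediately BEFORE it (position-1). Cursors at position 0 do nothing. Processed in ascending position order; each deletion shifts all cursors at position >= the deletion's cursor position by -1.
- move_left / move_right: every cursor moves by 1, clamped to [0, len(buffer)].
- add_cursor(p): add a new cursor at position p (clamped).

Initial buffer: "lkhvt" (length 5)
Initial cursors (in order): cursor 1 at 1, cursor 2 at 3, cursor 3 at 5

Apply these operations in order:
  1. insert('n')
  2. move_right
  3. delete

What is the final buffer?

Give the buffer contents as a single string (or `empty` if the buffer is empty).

After op 1 (insert('n')): buffer="lnkhnvtn" (len 8), cursors c1@2 c2@5 c3@8, authorship .1..2..3
After op 2 (move_right): buffer="lnkhnvtn" (len 8), cursors c1@3 c2@6 c3@8, authorship .1..2..3
After op 3 (delete): buffer="lnhnt" (len 5), cursors c1@2 c2@4 c3@5, authorship .1.2.

Answer: lnhnt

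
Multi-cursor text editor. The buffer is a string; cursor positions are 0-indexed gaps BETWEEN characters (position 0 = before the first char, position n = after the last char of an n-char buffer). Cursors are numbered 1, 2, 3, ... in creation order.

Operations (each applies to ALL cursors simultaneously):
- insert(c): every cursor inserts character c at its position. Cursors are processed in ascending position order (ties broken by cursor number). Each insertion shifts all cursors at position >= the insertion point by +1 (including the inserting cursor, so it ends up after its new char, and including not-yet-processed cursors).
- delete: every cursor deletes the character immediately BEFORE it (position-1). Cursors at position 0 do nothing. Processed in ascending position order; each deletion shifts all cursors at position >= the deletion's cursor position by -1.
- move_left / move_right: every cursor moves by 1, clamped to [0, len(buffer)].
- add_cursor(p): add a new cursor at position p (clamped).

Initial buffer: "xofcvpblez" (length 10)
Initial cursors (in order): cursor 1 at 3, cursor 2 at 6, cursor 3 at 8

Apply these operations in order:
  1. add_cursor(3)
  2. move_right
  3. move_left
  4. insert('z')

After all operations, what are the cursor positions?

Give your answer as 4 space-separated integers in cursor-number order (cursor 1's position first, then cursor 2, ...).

Answer: 5 9 12 5

Derivation:
After op 1 (add_cursor(3)): buffer="xofcvpblez" (len 10), cursors c1@3 c4@3 c2@6 c3@8, authorship ..........
After op 2 (move_right): buffer="xofcvpblez" (len 10), cursors c1@4 c4@4 c2@7 c3@9, authorship ..........
After op 3 (move_left): buffer="xofcvpblez" (len 10), cursors c1@3 c4@3 c2@6 c3@8, authorship ..........
After op 4 (insert('z')): buffer="xofzzcvpzblzez" (len 14), cursors c1@5 c4@5 c2@9 c3@12, authorship ...14...2..3..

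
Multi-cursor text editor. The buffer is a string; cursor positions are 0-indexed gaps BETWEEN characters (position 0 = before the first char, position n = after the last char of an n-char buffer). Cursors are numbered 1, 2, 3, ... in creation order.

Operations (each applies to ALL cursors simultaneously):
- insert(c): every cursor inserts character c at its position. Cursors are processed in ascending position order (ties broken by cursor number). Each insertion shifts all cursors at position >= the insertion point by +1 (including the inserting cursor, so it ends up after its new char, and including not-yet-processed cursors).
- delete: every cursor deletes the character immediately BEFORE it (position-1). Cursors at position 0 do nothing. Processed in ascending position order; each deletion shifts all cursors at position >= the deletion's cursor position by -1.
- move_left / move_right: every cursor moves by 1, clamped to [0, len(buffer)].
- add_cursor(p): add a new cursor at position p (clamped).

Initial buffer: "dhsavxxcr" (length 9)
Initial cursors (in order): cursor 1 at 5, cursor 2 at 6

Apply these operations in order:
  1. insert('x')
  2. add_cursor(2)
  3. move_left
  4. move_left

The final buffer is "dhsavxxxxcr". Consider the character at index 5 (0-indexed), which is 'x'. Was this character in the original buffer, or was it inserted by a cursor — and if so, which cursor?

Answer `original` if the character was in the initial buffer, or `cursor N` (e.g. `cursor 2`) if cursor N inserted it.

Answer: cursor 1

Derivation:
After op 1 (insert('x')): buffer="dhsavxxxxcr" (len 11), cursors c1@6 c2@8, authorship .....1.2...
After op 2 (add_cursor(2)): buffer="dhsavxxxxcr" (len 11), cursors c3@2 c1@6 c2@8, authorship .....1.2...
After op 3 (move_left): buffer="dhsavxxxxcr" (len 11), cursors c3@1 c1@5 c2@7, authorship .....1.2...
After op 4 (move_left): buffer="dhsavxxxxcr" (len 11), cursors c3@0 c1@4 c2@6, authorship .....1.2...
Authorship (.=original, N=cursor N): . . . . . 1 . 2 . . .
Index 5: author = 1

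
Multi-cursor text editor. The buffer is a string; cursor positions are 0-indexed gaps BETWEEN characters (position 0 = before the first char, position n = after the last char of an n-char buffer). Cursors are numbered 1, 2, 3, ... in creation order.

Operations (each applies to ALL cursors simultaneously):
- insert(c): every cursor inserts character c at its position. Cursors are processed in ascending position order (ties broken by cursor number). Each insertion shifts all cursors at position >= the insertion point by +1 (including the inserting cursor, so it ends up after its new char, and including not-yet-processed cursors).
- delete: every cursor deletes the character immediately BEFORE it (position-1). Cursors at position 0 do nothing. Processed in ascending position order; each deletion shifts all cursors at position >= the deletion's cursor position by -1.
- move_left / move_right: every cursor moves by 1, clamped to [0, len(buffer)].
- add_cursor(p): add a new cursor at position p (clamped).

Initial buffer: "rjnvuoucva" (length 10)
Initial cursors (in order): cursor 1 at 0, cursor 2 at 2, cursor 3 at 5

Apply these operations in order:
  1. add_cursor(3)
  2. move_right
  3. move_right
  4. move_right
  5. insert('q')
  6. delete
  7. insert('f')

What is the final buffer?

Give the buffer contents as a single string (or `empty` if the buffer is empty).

Answer: rjnfvufofucfva

Derivation:
After op 1 (add_cursor(3)): buffer="rjnvuoucva" (len 10), cursors c1@0 c2@2 c4@3 c3@5, authorship ..........
After op 2 (move_right): buffer="rjnvuoucva" (len 10), cursors c1@1 c2@3 c4@4 c3@6, authorship ..........
After op 3 (move_right): buffer="rjnvuoucva" (len 10), cursors c1@2 c2@4 c4@5 c3@7, authorship ..........
After op 4 (move_right): buffer="rjnvuoucva" (len 10), cursors c1@3 c2@5 c4@6 c3@8, authorship ..........
After op 5 (insert('q')): buffer="rjnqvuqoqucqva" (len 14), cursors c1@4 c2@7 c4@9 c3@12, authorship ...1..2.4..3..
After op 6 (delete): buffer="rjnvuoucva" (len 10), cursors c1@3 c2@5 c4@6 c3@8, authorship ..........
After op 7 (insert('f')): buffer="rjnfvufofucfva" (len 14), cursors c1@4 c2@7 c4@9 c3@12, authorship ...1..2.4..3..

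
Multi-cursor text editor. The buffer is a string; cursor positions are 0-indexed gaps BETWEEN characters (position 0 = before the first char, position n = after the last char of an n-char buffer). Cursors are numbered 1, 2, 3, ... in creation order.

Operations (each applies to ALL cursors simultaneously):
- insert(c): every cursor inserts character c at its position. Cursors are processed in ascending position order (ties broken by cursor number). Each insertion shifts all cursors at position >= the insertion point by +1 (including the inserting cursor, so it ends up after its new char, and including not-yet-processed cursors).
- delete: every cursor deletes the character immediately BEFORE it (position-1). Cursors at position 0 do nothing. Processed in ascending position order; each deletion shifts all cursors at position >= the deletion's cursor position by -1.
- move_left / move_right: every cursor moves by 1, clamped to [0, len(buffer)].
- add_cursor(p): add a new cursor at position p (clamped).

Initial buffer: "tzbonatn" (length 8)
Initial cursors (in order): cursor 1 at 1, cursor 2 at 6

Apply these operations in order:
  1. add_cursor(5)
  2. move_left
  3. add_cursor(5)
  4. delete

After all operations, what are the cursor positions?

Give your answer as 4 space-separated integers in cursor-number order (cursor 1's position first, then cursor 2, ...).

After op 1 (add_cursor(5)): buffer="tzbonatn" (len 8), cursors c1@1 c3@5 c2@6, authorship ........
After op 2 (move_left): buffer="tzbonatn" (len 8), cursors c1@0 c3@4 c2@5, authorship ........
After op 3 (add_cursor(5)): buffer="tzbonatn" (len 8), cursors c1@0 c3@4 c2@5 c4@5, authorship ........
After op 4 (delete): buffer="tzatn" (len 5), cursors c1@0 c2@2 c3@2 c4@2, authorship .....

Answer: 0 2 2 2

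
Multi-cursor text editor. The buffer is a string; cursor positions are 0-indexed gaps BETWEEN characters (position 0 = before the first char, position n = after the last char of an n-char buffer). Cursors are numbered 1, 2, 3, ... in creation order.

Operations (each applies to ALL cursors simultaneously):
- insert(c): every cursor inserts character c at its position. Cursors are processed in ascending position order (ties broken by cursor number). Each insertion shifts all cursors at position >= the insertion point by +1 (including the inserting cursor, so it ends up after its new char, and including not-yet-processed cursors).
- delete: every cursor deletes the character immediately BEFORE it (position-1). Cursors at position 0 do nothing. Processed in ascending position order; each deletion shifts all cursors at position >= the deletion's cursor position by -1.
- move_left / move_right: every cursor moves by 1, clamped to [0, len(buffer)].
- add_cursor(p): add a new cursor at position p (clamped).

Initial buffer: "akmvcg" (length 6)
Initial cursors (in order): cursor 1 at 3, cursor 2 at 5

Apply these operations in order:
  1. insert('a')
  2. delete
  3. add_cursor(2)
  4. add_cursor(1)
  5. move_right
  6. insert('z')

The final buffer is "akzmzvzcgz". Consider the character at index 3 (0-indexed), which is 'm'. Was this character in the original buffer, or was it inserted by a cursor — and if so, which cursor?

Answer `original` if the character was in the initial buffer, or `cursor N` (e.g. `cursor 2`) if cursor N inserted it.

Answer: original

Derivation:
After op 1 (insert('a')): buffer="akmavcag" (len 8), cursors c1@4 c2@7, authorship ...1..2.
After op 2 (delete): buffer="akmvcg" (len 6), cursors c1@3 c2@5, authorship ......
After op 3 (add_cursor(2)): buffer="akmvcg" (len 6), cursors c3@2 c1@3 c2@5, authorship ......
After op 4 (add_cursor(1)): buffer="akmvcg" (len 6), cursors c4@1 c3@2 c1@3 c2@5, authorship ......
After op 5 (move_right): buffer="akmvcg" (len 6), cursors c4@2 c3@3 c1@4 c2@6, authorship ......
After op 6 (insert('z')): buffer="akzmzvzcgz" (len 10), cursors c4@3 c3@5 c1@7 c2@10, authorship ..4.3.1..2
Authorship (.=original, N=cursor N): . . 4 . 3 . 1 . . 2
Index 3: author = original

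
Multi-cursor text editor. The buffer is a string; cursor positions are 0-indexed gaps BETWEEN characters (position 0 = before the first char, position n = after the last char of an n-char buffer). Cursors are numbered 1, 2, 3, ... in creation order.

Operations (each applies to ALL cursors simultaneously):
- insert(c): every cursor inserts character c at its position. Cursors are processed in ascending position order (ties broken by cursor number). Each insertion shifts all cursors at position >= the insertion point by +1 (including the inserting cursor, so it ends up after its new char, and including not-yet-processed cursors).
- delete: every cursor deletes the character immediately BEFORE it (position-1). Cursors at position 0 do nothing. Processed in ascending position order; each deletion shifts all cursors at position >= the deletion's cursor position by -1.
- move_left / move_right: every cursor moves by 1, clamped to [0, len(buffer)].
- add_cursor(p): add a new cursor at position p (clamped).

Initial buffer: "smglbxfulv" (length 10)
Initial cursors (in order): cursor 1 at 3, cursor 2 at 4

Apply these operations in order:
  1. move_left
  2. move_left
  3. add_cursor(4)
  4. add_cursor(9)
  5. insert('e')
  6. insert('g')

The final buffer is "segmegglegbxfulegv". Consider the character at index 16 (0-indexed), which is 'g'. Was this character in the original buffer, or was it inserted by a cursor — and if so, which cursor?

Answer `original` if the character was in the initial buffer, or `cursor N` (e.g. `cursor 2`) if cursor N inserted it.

Answer: cursor 4

Derivation:
After op 1 (move_left): buffer="smglbxfulv" (len 10), cursors c1@2 c2@3, authorship ..........
After op 2 (move_left): buffer="smglbxfulv" (len 10), cursors c1@1 c2@2, authorship ..........
After op 3 (add_cursor(4)): buffer="smglbxfulv" (len 10), cursors c1@1 c2@2 c3@4, authorship ..........
After op 4 (add_cursor(9)): buffer="smglbxfulv" (len 10), cursors c1@1 c2@2 c3@4 c4@9, authorship ..........
After op 5 (insert('e')): buffer="semeglebxfulev" (len 14), cursors c1@2 c2@4 c3@7 c4@13, authorship .1.2..3.....4.
After op 6 (insert('g')): buffer="segmegglegbxfulegv" (len 18), cursors c1@3 c2@6 c3@10 c4@17, authorship .11.22..33.....44.
Authorship (.=original, N=cursor N): . 1 1 . 2 2 . . 3 3 . . . . . 4 4 .
Index 16: author = 4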